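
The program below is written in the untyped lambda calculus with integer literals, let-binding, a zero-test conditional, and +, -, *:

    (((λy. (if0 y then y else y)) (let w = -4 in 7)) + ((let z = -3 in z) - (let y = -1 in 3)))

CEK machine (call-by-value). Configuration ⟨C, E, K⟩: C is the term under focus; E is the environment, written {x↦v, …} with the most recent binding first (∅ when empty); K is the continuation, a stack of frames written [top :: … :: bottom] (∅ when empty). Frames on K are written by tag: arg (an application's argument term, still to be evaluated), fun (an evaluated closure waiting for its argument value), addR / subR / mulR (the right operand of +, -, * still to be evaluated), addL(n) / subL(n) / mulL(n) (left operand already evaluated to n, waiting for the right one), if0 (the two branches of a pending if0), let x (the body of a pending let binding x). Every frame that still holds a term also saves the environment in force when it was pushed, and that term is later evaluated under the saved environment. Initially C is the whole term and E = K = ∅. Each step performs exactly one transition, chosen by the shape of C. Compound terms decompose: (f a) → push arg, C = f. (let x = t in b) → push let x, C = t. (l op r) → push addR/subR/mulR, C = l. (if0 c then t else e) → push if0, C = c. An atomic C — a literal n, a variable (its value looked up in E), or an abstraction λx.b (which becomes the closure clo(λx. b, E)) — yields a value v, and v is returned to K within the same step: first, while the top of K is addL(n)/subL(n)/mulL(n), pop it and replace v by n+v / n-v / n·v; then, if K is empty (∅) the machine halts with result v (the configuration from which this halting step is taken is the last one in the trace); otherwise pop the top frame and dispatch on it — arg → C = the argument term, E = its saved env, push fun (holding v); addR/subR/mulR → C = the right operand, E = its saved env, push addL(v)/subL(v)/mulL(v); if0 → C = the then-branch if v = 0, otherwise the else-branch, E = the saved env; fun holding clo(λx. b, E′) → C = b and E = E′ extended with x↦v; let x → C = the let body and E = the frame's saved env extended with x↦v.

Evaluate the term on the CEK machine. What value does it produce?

step 0: <C=(((λy. (if0 y then y else y)) (let w = -4 in 7)) + ((let z = -3 in z) - (let y = -1 in 3))), E=∅, K=∅>
step 1: <C=((λy. (if0 y then y else y)) (let w = -4 in 7)), E=∅, K=[addR]>
step 2: <C=(λy. (if0 y then y else y)), E=∅, K=[arg :: addR]>
step 3: <C=(let w = -4 in 7), E=∅, K=[fun :: addR]>
step 4: <C=-4, E=∅, K=[let w :: fun :: addR]>
step 5: <C=7, E={w↦-4}, K=[fun :: addR]>
step 6: <C=(if0 y then y else y), E={y↦7}, K=[addR]>
step 7: <C=y, E={y↦7}, K=[if0 :: addR]>
step 8: <C=y, E={y↦7}, K=[addR]>
step 9: <C=((let z = -3 in z) - (let y = -1 in 3)), E=∅, K=[addL(7)]>
step 10: <C=(let z = -3 in z), E=∅, K=[subR :: addL(7)]>
step 11: <C=-3, E=∅, K=[let z :: subR :: addL(7)]>
step 12: <C=z, E={z↦-3}, K=[subR :: addL(7)]>
step 13: <C=(let y = -1 in 3), E=∅, K=[subL(-3) :: addL(7)]>
step 14: <C=-1, E=∅, K=[let y :: subL(-3) :: addL(7)]>
step 15: <C=3, E={y↦-1}, K=[subL(-3) :: addL(7)]>
→ final value 1

Answer: 1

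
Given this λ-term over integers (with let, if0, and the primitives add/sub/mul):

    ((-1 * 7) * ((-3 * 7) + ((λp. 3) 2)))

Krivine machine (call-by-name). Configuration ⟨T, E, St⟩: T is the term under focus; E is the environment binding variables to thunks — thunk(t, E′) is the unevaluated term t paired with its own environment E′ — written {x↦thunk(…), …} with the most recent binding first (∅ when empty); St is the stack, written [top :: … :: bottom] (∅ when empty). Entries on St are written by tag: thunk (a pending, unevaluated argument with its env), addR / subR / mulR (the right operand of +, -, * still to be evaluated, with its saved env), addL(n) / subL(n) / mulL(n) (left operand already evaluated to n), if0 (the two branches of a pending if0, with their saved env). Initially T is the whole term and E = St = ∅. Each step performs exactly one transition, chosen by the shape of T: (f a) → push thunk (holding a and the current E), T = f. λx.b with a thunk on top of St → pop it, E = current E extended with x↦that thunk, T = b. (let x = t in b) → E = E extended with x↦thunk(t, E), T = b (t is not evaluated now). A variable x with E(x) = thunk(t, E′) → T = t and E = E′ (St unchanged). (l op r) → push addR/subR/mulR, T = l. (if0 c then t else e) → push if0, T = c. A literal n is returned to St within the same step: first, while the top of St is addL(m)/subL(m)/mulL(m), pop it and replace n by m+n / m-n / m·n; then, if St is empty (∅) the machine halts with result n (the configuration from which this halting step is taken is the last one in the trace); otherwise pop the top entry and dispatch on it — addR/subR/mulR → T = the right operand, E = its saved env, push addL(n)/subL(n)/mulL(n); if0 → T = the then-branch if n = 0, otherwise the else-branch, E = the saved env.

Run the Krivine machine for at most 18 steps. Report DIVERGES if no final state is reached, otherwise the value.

Answer: 126

Execution trace:
[0] ⟨T=((-1 * 7) * ((-3 * 7) + ((λp. 3) 2))); E=∅; St=∅⟩
[1] ⟨T=(-1 * 7); E=∅; St=[mulR]⟩
[2] ⟨T=-1; E=∅; St=[mulR :: mulR]⟩
[3] ⟨T=7; E=∅; St=[mulL(-1) :: mulR]⟩
[4] ⟨T=((-3 * 7) + ((λp. 3) 2)); E=∅; St=[mulL(-7)]⟩
[5] ⟨T=(-3 * 7); E=∅; St=[addR :: mulL(-7)]⟩
[6] ⟨T=-3; E=∅; St=[mulR :: addR :: mulL(-7)]⟩
[7] ⟨T=7; E=∅; St=[mulL(-3) :: addR :: mulL(-7)]⟩
[8] ⟨T=((λp. 3) 2); E=∅; St=[addL(-21) :: mulL(-7)]⟩
[9] ⟨T=(λp. 3); E=∅; St=[thunk :: addL(-21) :: mulL(-7)]⟩
[10] ⟨T=3; E={p↦thunk(2, ∅)}; St=[addL(-21) :: mulL(-7)]⟩
→ final value 126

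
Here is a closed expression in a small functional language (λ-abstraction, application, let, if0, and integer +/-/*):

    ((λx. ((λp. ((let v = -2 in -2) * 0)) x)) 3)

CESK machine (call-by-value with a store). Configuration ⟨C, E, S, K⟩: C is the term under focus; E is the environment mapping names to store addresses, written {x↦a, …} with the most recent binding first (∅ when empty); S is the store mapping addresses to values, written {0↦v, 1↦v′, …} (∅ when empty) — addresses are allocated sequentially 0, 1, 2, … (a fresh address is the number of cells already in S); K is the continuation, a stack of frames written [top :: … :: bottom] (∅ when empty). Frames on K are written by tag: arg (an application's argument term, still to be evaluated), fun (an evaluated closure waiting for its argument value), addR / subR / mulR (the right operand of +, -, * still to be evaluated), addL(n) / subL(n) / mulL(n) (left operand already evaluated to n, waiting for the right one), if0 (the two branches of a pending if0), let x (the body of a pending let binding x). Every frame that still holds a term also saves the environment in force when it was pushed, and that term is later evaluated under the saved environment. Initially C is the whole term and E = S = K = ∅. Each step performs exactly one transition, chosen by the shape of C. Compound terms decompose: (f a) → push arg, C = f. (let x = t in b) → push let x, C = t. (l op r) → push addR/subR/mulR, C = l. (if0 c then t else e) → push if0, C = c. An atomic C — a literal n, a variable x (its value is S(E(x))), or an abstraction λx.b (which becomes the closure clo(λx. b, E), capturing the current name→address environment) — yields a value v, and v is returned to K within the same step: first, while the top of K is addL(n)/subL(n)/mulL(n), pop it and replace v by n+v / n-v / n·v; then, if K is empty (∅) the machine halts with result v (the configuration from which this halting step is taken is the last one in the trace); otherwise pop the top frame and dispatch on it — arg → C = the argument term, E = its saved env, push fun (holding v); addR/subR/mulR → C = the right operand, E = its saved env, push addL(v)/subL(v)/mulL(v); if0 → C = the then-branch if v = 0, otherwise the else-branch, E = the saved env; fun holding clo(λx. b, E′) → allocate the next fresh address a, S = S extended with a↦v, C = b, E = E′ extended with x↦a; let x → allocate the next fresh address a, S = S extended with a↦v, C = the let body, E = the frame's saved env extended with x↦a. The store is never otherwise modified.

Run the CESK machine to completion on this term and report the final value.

Answer: 0

Execution trace:
0. <C=((λx. ((λp. ((let v = -2 in -2) * 0)) x)) 3), E=∅, S=∅, K=∅>
1. <C=(λx. ((λp. ((let v = -2 in -2) * 0)) x)), E=∅, S=∅, K=[arg]>
2. <C=3, E=∅, S=∅, K=[fun]>
3. <C=((λp. ((let v = -2 in -2) * 0)) x), E={x↦0}, S={0↦3}, K=∅>
4. <C=(λp. ((let v = -2 in -2) * 0)), E={x↦0}, S={0↦3}, K=[arg]>
5. <C=x, E={x↦0}, S={0↦3}, K=[fun]>
6. <C=((let v = -2 in -2) * 0), E={p↦1, x↦0}, S={0↦3, 1↦3}, K=∅>
7. <C=(let v = -2 in -2), E={p↦1, x↦0}, S={0↦3, 1↦3}, K=[mulR]>
8. <C=-2, E={p↦1, x↦0}, S={0↦3, 1↦3}, K=[let v :: mulR]>
9. <C=-2, E={v↦2, p↦1, x↦0}, S={0↦3, 1↦3, 2↦-2}, K=[mulR]>
10. <C=0, E={p↦1, x↦0}, S={0↦3, 1↦3, 2↦-2}, K=[mulL(-2)]>
→ final value 0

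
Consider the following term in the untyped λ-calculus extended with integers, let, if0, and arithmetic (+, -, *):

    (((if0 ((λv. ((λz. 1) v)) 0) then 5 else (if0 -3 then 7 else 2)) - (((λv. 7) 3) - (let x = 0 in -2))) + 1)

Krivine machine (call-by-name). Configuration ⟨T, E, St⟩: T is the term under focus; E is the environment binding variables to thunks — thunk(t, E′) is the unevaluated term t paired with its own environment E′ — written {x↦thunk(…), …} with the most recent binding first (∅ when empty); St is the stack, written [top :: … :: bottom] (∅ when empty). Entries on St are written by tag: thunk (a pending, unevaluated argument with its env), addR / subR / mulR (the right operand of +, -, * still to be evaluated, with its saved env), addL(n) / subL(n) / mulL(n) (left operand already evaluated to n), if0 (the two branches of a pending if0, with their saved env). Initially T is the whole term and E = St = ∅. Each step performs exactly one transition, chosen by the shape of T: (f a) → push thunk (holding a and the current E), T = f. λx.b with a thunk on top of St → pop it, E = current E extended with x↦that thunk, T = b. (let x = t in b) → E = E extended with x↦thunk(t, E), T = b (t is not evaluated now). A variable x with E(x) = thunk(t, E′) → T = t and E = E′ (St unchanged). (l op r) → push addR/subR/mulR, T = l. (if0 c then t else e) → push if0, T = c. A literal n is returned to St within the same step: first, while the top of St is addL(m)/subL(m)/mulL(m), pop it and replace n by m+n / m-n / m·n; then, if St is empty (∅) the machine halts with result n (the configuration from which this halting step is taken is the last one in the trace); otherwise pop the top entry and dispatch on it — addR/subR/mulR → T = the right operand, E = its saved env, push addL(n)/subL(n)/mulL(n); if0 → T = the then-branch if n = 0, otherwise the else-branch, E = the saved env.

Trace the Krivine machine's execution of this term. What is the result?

t=0: ⟨T=(((if0 ((λv. ((λz. 1) v)) 0) then 5 else (if0 -3 then 7 else 2)) - (((λv. 7) 3) - (let x = 0 in -2))) + 1); E=∅; St=∅⟩
t=1: ⟨T=((if0 ((λv. ((λz. 1) v)) 0) then 5 else (if0 -3 then 7 else 2)) - (((λv. 7) 3) - (let x = 0 in -2))); E=∅; St=[addR]⟩
t=2: ⟨T=(if0 ((λv. ((λz. 1) v)) 0) then 5 else (if0 -3 then 7 else 2)); E=∅; St=[subR :: addR]⟩
t=3: ⟨T=((λv. ((λz. 1) v)) 0); E=∅; St=[if0 :: subR :: addR]⟩
t=4: ⟨T=(λv. ((λz. 1) v)); E=∅; St=[thunk :: if0 :: subR :: addR]⟩
t=5: ⟨T=((λz. 1) v); E={v↦thunk(0, ∅)}; St=[if0 :: subR :: addR]⟩
t=6: ⟨T=(λz. 1); E={v↦thunk(0, ∅)}; St=[thunk :: if0 :: subR :: addR]⟩
t=7: ⟨T=1; E={z↦thunk(v, {v↦thunk(0, ∅)}), v↦thunk(0, ∅)}; St=[if0 :: subR :: addR]⟩
t=8: ⟨T=(if0 -3 then 7 else 2); E=∅; St=[subR :: addR]⟩
t=9: ⟨T=-3; E=∅; St=[if0 :: subR :: addR]⟩
t=10: ⟨T=2; E=∅; St=[subR :: addR]⟩
t=11: ⟨T=(((λv. 7) 3) - (let x = 0 in -2)); E=∅; St=[subL(2) :: addR]⟩
t=12: ⟨T=((λv. 7) 3); E=∅; St=[subR :: subL(2) :: addR]⟩
t=13: ⟨T=(λv. 7); E=∅; St=[thunk :: subR :: subL(2) :: addR]⟩
t=14: ⟨T=7; E={v↦thunk(3, ∅)}; St=[subR :: subL(2) :: addR]⟩
t=15: ⟨T=(let x = 0 in -2); E=∅; St=[subL(7) :: subL(2) :: addR]⟩
t=16: ⟨T=-2; E={x↦thunk(0, ∅)}; St=[subL(7) :: subL(2) :: addR]⟩
t=17: ⟨T=1; E=∅; St=[addL(-7)]⟩
→ final value -6

Answer: -6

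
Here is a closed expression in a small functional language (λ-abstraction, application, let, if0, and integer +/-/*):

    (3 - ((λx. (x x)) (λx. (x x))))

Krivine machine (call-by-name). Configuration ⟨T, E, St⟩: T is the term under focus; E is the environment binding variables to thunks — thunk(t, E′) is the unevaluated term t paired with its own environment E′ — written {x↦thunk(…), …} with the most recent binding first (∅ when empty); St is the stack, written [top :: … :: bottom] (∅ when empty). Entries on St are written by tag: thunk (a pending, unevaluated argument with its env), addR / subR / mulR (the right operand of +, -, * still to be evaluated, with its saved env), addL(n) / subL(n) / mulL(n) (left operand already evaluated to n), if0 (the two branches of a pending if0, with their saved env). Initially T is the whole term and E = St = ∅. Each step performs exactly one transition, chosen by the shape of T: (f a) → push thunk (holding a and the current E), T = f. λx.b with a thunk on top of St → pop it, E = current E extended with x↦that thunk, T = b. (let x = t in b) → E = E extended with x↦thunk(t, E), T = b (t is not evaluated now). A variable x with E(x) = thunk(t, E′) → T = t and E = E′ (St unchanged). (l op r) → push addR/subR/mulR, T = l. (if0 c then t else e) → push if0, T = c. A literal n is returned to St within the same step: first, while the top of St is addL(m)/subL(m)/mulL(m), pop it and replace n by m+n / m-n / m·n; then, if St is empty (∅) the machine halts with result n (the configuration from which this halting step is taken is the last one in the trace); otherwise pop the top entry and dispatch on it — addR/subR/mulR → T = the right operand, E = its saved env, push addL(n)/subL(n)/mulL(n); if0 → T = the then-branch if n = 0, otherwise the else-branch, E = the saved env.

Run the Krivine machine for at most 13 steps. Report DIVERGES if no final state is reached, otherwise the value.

[0] [T=(3 - ((λx. (x x)) (λx. (x x)))) | E=∅ | St=∅]
[1] [T=3 | E=∅ | St=[subR]]
[2] [T=((λx. (x x)) (λx. (x x))) | E=∅ | St=[subL(3)]]
[3] [T=(λx. (x x)) | E=∅ | St=[thunk :: subL(3)]]
[4] [T=(x x) | E={x↦thunk((λx. (x x)), ∅)} | St=[subL(3)]]
[5] [T=x | E={x↦thunk((λx. (x x)), ∅)} | St=[thunk :: subL(3)]]
[6] [T=(λx. (x x)) | E=∅ | St=[thunk :: subL(3)]]
[7] [T=(x x) | E={x↦thunk(x, {x↦thunk((λx. (x x)), ∅)})} | St=[subL(3)]]
[8] [T=x | E={x↦thunk(x, {x↦thunk((λx. (x x)), ∅)})} | St=[thunk :: subL(3)]]
[9] [T=x | E={x↦thunk((λx. (x x)), ∅)} | St=[thunk :: subL(3)]]
[10] [T=(λx. (x x)) | E=∅ | St=[thunk :: subL(3)]]
[11] [T=(x x) | E={x↦thunk(x, {x↦thunk(x, {x↦thunk((λx. (x x)), ∅)})})} | St=[subL(3)]]
[12] [T=x | E={x↦thunk(x, {x↦thunk(x, {x↦thunk((λx. (x x)), ∅)})})} | St=[thunk :: subL(3)]]
[13] [T=x | E={x↦thunk(x, {x↦thunk((λx. (x x)), ∅)})} | St=[thunk :: subL(3)]]
→ 13 transitions taken and the configuration is still not final: no result within 13 steps

Answer: DIVERGES (no final state within 13 steps)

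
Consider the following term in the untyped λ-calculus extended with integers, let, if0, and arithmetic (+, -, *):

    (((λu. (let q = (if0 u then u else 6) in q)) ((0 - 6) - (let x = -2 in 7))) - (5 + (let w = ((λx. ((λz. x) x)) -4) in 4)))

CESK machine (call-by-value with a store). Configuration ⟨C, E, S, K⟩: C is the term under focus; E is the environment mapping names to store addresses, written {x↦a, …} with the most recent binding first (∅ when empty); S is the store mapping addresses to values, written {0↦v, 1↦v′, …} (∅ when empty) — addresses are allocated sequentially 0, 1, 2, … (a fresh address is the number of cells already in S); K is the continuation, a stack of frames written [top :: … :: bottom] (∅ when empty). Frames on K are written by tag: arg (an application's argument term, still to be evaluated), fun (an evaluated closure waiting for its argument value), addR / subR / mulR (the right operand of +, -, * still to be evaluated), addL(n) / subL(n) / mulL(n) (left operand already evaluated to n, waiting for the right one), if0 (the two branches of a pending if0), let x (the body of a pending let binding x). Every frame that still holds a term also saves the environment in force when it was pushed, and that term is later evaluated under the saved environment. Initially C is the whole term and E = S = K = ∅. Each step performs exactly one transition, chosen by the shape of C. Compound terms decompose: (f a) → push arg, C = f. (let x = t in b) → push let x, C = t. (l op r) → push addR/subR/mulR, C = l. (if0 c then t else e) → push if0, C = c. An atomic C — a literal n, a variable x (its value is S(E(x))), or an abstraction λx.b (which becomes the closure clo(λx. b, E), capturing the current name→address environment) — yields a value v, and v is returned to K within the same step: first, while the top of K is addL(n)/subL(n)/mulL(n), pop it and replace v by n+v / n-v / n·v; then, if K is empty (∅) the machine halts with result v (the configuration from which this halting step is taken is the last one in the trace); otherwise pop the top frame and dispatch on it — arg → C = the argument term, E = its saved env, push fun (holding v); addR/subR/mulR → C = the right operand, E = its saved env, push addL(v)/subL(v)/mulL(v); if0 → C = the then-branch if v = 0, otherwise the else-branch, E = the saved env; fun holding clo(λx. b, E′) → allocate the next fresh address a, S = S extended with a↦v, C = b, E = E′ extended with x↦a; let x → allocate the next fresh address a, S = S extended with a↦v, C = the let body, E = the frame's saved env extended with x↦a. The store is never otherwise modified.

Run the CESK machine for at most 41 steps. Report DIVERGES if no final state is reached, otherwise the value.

step 0: ⟨C=(((λu. (let q = (if0 u then u else 6) in q)) ((0 - 6) - (let x = -2 in 7))) - (5 + (let w = ((λx. ((λz. x) x)) -4) in 4))); E=∅; S=∅; K=∅⟩
step 1: ⟨C=((λu. (let q = (if0 u then u else 6) in q)) ((0 - 6) - (let x = -2 in 7))); E=∅; S=∅; K=[subR]⟩
step 2: ⟨C=(λu. (let q = (if0 u then u else 6) in q)); E=∅; S=∅; K=[arg :: subR]⟩
step 3: ⟨C=((0 - 6) - (let x = -2 in 7)); E=∅; S=∅; K=[fun :: subR]⟩
step 4: ⟨C=(0 - 6); E=∅; S=∅; K=[subR :: fun :: subR]⟩
step 5: ⟨C=0; E=∅; S=∅; K=[subR :: subR :: fun :: subR]⟩
step 6: ⟨C=6; E=∅; S=∅; K=[subL(0) :: subR :: fun :: subR]⟩
step 7: ⟨C=(let x = -2 in 7); E=∅; S=∅; K=[subL(-6) :: fun :: subR]⟩
step 8: ⟨C=-2; E=∅; S=∅; K=[let x :: subL(-6) :: fun :: subR]⟩
step 9: ⟨C=7; E={x↦0}; S={0↦-2}; K=[subL(-6) :: fun :: subR]⟩
step 10: ⟨C=(let q = (if0 u then u else 6) in q); E={u↦1}; S={0↦-2, 1↦-13}; K=[subR]⟩
step 11: ⟨C=(if0 u then u else 6); E={u↦1}; S={0↦-2, 1↦-13}; K=[let q :: subR]⟩
step 12: ⟨C=u; E={u↦1}; S={0↦-2, 1↦-13}; K=[if0 :: let q :: subR]⟩
step 13: ⟨C=6; E={u↦1}; S={0↦-2, 1↦-13}; K=[let q :: subR]⟩
step 14: ⟨C=q; E={q↦2, u↦1}; S={0↦-2, 1↦-13, 2↦6}; K=[subR]⟩
step 15: ⟨C=(5 + (let w = ((λx. ((λz. x) x)) -4) in 4)); E=∅; S={0↦-2, 1↦-13, 2↦6}; K=[subL(6)]⟩
step 16: ⟨C=5; E=∅; S={0↦-2, 1↦-13, 2↦6}; K=[addR :: subL(6)]⟩
step 17: ⟨C=(let w = ((λx. ((λz. x) x)) -4) in 4); E=∅; S={0↦-2, 1↦-13, 2↦6}; K=[addL(5) :: subL(6)]⟩
step 18: ⟨C=((λx. ((λz. x) x)) -4); E=∅; S={0↦-2, 1↦-13, 2↦6}; K=[let w :: addL(5) :: subL(6)]⟩
step 19: ⟨C=(λx. ((λz. x) x)); E=∅; S={0↦-2, 1↦-13, 2↦6}; K=[arg :: let w :: addL(5) :: subL(6)]⟩
step 20: ⟨C=-4; E=∅; S={0↦-2, 1↦-13, 2↦6}; K=[fun :: let w :: addL(5) :: subL(6)]⟩
step 21: ⟨C=((λz. x) x); E={x↦3}; S={0↦-2, 1↦-13, 2↦6, 3↦-4}; K=[let w :: addL(5) :: subL(6)]⟩
step 22: ⟨C=(λz. x); E={x↦3}; S={0↦-2, 1↦-13, 2↦6, 3↦-4}; K=[arg :: let w :: addL(5) :: subL(6)]⟩
step 23: ⟨C=x; E={x↦3}; S={0↦-2, 1↦-13, 2↦6, 3↦-4}; K=[fun :: let w :: addL(5) :: subL(6)]⟩
step 24: ⟨C=x; E={z↦4, x↦3}; S={0↦-2, 1↦-13, 2↦6, 3↦-4, 4↦-4}; K=[let w :: addL(5) :: subL(6)]⟩
step 25: ⟨C=4; E={w↦5}; S={0↦-2, 1↦-13, 2↦6, 3↦-4, 4↦-4, 5↦-4}; K=[addL(5) :: subL(6)]⟩
→ final value -3

Answer: -3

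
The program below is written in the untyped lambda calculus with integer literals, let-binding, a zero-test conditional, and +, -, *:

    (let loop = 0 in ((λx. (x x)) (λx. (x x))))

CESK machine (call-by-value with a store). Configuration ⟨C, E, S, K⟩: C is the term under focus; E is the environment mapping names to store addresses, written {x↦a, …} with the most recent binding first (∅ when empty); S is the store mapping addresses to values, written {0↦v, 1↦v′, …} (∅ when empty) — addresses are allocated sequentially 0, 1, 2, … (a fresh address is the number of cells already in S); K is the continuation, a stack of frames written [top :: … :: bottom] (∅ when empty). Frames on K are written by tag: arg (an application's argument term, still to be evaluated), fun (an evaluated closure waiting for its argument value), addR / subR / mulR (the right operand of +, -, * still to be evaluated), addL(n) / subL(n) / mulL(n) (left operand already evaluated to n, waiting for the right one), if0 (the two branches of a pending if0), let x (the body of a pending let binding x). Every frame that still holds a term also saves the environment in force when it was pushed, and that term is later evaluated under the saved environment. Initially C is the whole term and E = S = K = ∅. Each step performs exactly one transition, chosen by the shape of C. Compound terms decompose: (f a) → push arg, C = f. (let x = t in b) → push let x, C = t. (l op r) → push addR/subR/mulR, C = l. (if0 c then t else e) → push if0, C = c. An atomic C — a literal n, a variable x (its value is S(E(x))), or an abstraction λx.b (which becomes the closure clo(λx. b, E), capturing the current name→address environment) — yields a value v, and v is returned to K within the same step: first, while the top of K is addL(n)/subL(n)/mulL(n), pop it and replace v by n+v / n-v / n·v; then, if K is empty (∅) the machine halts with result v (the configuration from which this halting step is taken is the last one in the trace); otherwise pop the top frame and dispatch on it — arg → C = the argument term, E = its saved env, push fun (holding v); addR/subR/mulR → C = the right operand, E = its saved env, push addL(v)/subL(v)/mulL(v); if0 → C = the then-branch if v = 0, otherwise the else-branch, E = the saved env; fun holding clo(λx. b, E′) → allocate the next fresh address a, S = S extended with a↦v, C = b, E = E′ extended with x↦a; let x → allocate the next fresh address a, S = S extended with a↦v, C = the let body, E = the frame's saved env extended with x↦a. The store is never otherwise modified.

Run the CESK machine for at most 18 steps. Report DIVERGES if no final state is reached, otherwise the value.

t=0: [C=(let loop = 0 in ((λx. (x x)) (λx. (x x)))) | E=∅ | S=∅ | K=∅]
t=1: [C=0 | E=∅ | S=∅ | K=[let loop]]
t=2: [C=((λx. (x x)) (λx. (x x))) | E={loop↦0} | S={0↦0} | K=∅]
t=3: [C=(λx. (x x)) | E={loop↦0} | S={0↦0} | K=[arg]]
t=4: [C=(λx. (x x)) | E={loop↦0} | S={0↦0} | K=[fun]]
t=5: [C=(x x) | E={x↦1, loop↦0} | S={0↦0, 1↦clo(λx. (x x), {loop↦0})} | K=∅]
t=6: [C=x | E={x↦1, loop↦0} | S={0↦0, 1↦clo(λx. (x x), {loop↦0})} | K=[arg]]
t=7: [C=x | E={x↦1, loop↦0} | S={0↦0, 1↦clo(λx. (x x), {loop↦0})} | K=[fun]]
t=8: [C=(x x) | E={x↦2, loop↦0} | S={0↦0, 1↦clo(λx. (x x), {loop↦0}), 2↦clo(λx. (x x), {loop↦0})} | K=∅]
t=9: [C=x | E={x↦2, loop↦0} | S={0↦0, 1↦clo(λx. (x x), {loop↦0}), 2↦clo(λx. (x x), {loop↦0})} | K=[arg]]
t=10: [C=x | E={x↦2, loop↦0} | S={0↦0, 1↦clo(λx. (x x), {loop↦0}), 2↦clo(λx. (x x), {loop↦0})} | K=[fun]]
t=11: [C=(x x) | E={x↦3, loop↦0} | S={0↦0, 1↦clo(λx. (x x), {loop↦0}), 2↦clo(λx. (x x), {loop↦0}), 3↦clo(λx. (x x), {loop↦0})} | K=∅]
t=12: [C=x | E={x↦3, loop↦0} | S={0↦0, 1↦clo(λx. (x x), {loop↦0}), 2↦clo(λx. (x x), {loop↦0}), 3↦clo(λx. (x x), {loop↦0})} | K=[arg]]
t=13: [C=x | E={x↦3, loop↦0} | S={0↦0, 1↦clo(λx. (x x), {loop↦0}), 2↦clo(λx. (x x), {loop↦0}), 3↦clo(λx. (x x), {loop↦0})} | K=[fun]]
t=14: [C=(x x) | E={x↦4, loop↦0} | S={0↦0, 1↦clo(λx. (x x), {loop↦0}), 2↦clo(λx. (x x), {loop↦0}), 3↦clo(λx. (x x), {loop↦0}), 4↦clo(λx. (x x), {loop↦0})} | K=∅]
t=15: [C=x | E={x↦4, loop↦0} | S={0↦0, 1↦clo(λx. (x x), {loop↦0}), 2↦clo(λx. (x x), {loop↦0}), 3↦clo(λx. (x x), {loop↦0}), 4↦clo(λx. (x x), {loop↦0})} | K=[arg]]
t=16: [C=x | E={x↦4, loop↦0} | S={0↦0, 1↦clo(λx. (x x), {loop↦0}), 2↦clo(λx. (x x), {loop↦0}), 3↦clo(λx. (x x), {loop↦0}), 4↦clo(λx. (x x), {loop↦0})} | K=[fun]]
t=17: [C=(x x) | E={x↦5, loop↦0} | S={0↦0, 1↦clo(λx. (x x), {loop↦0}), 2↦clo(λx. (x x), {loop↦0}), 3↦clo(λx. (x x), {loop↦0}), 4↦clo(λx. (x x), {loop↦0}), 5↦clo(λx. (x x), {loop↦0})} | K=∅]
t=18: [C=x | E={x↦5, loop↦0} | S={0↦0, 1↦clo(λx. (x x), {loop↦0}), 2↦clo(λx. (x x), {loop↦0}), 3↦clo(λx. (x x), {loop↦0}), 4↦clo(λx. (x x), {loop↦0}), 5↦clo(λx. (x x), {loop↦0})} | K=[arg]]
→ 18 transitions taken and the configuration is still not final: no result within 18 steps

Answer: DIVERGES (no final state within 18 steps)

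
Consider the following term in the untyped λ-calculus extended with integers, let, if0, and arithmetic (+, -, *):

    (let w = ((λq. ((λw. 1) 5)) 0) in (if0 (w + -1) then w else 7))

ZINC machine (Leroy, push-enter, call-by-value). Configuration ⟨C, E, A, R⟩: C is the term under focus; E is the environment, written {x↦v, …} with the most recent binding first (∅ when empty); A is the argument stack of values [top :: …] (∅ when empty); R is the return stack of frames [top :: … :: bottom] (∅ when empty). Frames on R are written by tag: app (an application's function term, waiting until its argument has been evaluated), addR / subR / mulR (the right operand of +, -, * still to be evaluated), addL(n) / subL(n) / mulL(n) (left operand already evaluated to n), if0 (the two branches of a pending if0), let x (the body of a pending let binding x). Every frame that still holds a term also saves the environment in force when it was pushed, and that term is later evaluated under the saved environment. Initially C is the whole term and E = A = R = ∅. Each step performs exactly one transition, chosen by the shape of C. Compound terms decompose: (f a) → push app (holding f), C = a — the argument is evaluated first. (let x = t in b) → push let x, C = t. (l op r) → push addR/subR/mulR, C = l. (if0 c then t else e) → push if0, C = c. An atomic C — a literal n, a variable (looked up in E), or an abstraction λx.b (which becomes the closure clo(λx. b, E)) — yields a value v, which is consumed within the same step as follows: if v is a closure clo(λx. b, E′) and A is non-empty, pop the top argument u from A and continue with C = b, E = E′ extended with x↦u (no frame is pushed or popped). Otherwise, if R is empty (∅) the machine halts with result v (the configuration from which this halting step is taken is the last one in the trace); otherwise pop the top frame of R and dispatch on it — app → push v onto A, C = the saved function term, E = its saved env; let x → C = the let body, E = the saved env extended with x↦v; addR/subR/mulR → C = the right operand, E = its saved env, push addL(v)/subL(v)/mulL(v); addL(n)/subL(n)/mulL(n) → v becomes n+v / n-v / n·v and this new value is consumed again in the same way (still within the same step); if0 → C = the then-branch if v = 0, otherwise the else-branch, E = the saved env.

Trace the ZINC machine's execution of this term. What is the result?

Answer: 1

Machine steps:
[0] [C=(let w = ((λq. ((λw. 1) 5)) 0) in (if0 (w + -1) then w else 7)) | E=∅ | A=∅ | R=∅]
[1] [C=((λq. ((λw. 1) 5)) 0) | E=∅ | A=∅ | R=[let w]]
[2] [C=0 | E=∅ | A=∅ | R=[app :: let w]]
[3] [C=(λq. ((λw. 1) 5)) | E=∅ | A=[0] | R=[let w]]
[4] [C=((λw. 1) 5) | E={q↦0} | A=∅ | R=[let w]]
[5] [C=5 | E={q↦0} | A=∅ | R=[app :: let w]]
[6] [C=(λw. 1) | E={q↦0} | A=[5] | R=[let w]]
[7] [C=1 | E={w↦5, q↦0} | A=∅ | R=[let w]]
[8] [C=(if0 (w + -1) then w else 7) | E={w↦1} | A=∅ | R=∅]
[9] [C=(w + -1) | E={w↦1} | A=∅ | R=[if0]]
[10] [C=w | E={w↦1} | A=∅ | R=[addR :: if0]]
[11] [C=-1 | E={w↦1} | A=∅ | R=[addL(1) :: if0]]
[12] [C=w | E={w↦1} | A=∅ | R=∅]
→ final value 1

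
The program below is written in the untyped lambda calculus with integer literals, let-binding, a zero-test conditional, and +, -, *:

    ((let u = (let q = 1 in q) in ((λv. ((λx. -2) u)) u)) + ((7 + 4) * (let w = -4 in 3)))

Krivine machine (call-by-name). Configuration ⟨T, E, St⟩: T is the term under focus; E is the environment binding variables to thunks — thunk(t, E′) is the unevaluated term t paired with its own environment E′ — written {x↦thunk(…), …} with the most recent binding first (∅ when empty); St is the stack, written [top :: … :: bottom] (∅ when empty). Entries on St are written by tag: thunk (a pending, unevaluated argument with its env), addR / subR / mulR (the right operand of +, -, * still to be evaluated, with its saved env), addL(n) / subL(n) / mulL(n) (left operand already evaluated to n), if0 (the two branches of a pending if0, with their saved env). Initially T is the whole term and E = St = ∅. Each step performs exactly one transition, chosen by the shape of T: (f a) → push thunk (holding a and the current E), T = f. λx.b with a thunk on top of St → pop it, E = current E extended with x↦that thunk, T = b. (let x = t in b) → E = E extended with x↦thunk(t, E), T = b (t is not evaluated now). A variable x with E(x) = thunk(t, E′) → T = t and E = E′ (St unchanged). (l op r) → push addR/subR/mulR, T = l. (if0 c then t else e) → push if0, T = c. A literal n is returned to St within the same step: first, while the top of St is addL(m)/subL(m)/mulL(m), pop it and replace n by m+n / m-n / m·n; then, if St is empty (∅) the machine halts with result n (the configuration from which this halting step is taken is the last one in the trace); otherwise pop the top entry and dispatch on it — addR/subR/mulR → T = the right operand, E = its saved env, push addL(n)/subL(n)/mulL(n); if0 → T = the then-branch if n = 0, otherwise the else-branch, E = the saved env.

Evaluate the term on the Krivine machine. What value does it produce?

Answer: 31

Execution trace:
step 0: <T=((let u = (let q = 1 in q) in ((λv. ((λx. -2) u)) u)) + ((7 + 4) * (let w = -4 in 3))), E=∅, St=∅>
step 1: <T=(let u = (let q = 1 in q) in ((λv. ((λx. -2) u)) u)), E=∅, St=[addR]>
step 2: <T=((λv. ((λx. -2) u)) u), E={u↦thunk((let q = 1 in q), ∅)}, St=[addR]>
step 3: <T=(λv. ((λx. -2) u)), E={u↦thunk((let q = 1 in q), ∅)}, St=[thunk :: addR]>
step 4: <T=((λx. -2) u), E={v↦thunk(u, {u↦thunk((let q = 1 in q), ∅)}), u↦thunk((let q = 1 in q), ∅)}, St=[addR]>
step 5: <T=(λx. -2), E={v↦thunk(u, {u↦thunk((let q = 1 in q), ∅)}), u↦thunk((let q = 1 in q), ∅)}, St=[thunk :: addR]>
step 6: <T=-2, E={x↦thunk(u, {v↦thunk(u, {u↦thunk((let q = 1 in q), ∅)}), u↦thunk((let q = 1 in q), ∅)}), v↦thunk(u, {u↦thunk((let q = 1 in q), ∅)}), u↦thunk((let q = 1 in q), ∅)}, St=[addR]>
step 7: <T=((7 + 4) * (let w = -4 in 3)), E=∅, St=[addL(-2)]>
step 8: <T=(7 + 4), E=∅, St=[mulR :: addL(-2)]>
step 9: <T=7, E=∅, St=[addR :: mulR :: addL(-2)]>
step 10: <T=4, E=∅, St=[addL(7) :: mulR :: addL(-2)]>
step 11: <T=(let w = -4 in 3), E=∅, St=[mulL(11) :: addL(-2)]>
step 12: <T=3, E={w↦thunk(-4, ∅)}, St=[mulL(11) :: addL(-2)]>
→ final value 31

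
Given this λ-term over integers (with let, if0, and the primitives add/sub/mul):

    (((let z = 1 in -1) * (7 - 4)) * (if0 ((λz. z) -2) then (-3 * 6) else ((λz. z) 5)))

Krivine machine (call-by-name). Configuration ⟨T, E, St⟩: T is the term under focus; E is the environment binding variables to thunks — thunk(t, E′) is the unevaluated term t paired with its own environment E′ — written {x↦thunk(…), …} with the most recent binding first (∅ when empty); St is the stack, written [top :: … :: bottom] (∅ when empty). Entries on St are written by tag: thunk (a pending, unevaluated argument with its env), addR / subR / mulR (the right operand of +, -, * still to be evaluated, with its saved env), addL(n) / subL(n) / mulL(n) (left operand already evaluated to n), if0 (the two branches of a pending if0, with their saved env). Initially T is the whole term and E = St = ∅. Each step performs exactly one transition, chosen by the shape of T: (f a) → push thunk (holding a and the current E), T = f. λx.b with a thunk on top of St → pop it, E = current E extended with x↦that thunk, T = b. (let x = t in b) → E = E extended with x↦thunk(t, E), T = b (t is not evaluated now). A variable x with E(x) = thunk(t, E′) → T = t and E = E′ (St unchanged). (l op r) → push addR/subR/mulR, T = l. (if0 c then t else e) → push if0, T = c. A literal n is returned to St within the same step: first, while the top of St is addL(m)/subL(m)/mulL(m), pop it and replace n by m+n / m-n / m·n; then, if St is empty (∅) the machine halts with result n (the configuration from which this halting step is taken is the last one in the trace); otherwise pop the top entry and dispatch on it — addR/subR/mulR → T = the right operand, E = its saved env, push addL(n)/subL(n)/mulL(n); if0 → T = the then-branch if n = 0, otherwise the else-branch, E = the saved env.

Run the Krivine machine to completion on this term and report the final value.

0. <T=(((let z = 1 in -1) * (7 - 4)) * (if0 ((λz. z) -2) then (-3 * 6) else ((λz. z) 5))), E=∅, St=∅>
1. <T=((let z = 1 in -1) * (7 - 4)), E=∅, St=[mulR]>
2. <T=(let z = 1 in -1), E=∅, St=[mulR :: mulR]>
3. <T=-1, E={z↦thunk(1, ∅)}, St=[mulR :: mulR]>
4. <T=(7 - 4), E=∅, St=[mulL(-1) :: mulR]>
5. <T=7, E=∅, St=[subR :: mulL(-1) :: mulR]>
6. <T=4, E=∅, St=[subL(7) :: mulL(-1) :: mulR]>
7. <T=(if0 ((λz. z) -2) then (-3 * 6) else ((λz. z) 5)), E=∅, St=[mulL(-3)]>
8. <T=((λz. z) -2), E=∅, St=[if0 :: mulL(-3)]>
9. <T=(λz. z), E=∅, St=[thunk :: if0 :: mulL(-3)]>
10. <T=z, E={z↦thunk(-2, ∅)}, St=[if0 :: mulL(-3)]>
11. <T=-2, E=∅, St=[if0 :: mulL(-3)]>
12. <T=((λz. z) 5), E=∅, St=[mulL(-3)]>
13. <T=(λz. z), E=∅, St=[thunk :: mulL(-3)]>
14. <T=z, E={z↦thunk(5, ∅)}, St=[mulL(-3)]>
15. <T=5, E=∅, St=[mulL(-3)]>
→ final value -15

Answer: -15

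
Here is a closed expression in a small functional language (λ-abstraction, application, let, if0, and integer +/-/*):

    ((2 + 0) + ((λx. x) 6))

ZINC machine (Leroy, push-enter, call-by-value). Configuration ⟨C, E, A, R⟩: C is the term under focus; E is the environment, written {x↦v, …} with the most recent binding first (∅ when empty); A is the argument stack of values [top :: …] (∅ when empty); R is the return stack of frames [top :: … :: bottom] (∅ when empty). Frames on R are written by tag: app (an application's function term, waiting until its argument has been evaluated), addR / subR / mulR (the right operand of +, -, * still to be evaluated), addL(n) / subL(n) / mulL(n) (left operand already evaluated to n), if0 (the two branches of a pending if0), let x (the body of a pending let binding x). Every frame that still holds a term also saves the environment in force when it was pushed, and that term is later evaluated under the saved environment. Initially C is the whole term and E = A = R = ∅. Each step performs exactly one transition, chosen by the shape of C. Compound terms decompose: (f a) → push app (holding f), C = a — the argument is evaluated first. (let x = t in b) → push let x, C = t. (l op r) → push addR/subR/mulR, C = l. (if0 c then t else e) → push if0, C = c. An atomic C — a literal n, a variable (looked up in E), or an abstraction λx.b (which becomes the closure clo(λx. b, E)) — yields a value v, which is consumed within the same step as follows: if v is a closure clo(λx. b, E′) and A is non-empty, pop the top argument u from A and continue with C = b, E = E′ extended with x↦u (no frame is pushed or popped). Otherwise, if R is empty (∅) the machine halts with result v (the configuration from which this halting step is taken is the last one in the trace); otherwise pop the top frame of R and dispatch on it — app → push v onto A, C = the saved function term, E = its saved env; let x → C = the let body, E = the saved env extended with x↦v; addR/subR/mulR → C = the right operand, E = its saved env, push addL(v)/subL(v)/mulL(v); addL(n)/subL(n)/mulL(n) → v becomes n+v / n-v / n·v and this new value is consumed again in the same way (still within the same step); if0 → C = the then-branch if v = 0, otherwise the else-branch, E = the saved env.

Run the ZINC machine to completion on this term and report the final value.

t=0: ⟨C=((2 + 0) + ((λx. x) 6)); E=∅; A=∅; R=∅⟩
t=1: ⟨C=(2 + 0); E=∅; A=∅; R=[addR]⟩
t=2: ⟨C=2; E=∅; A=∅; R=[addR :: addR]⟩
t=3: ⟨C=0; E=∅; A=∅; R=[addL(2) :: addR]⟩
t=4: ⟨C=((λx. x) 6); E=∅; A=∅; R=[addL(2)]⟩
t=5: ⟨C=6; E=∅; A=∅; R=[app :: addL(2)]⟩
t=6: ⟨C=(λx. x); E=∅; A=[6]; R=[addL(2)]⟩
t=7: ⟨C=x; E={x↦6}; A=∅; R=[addL(2)]⟩
→ final value 8

Answer: 8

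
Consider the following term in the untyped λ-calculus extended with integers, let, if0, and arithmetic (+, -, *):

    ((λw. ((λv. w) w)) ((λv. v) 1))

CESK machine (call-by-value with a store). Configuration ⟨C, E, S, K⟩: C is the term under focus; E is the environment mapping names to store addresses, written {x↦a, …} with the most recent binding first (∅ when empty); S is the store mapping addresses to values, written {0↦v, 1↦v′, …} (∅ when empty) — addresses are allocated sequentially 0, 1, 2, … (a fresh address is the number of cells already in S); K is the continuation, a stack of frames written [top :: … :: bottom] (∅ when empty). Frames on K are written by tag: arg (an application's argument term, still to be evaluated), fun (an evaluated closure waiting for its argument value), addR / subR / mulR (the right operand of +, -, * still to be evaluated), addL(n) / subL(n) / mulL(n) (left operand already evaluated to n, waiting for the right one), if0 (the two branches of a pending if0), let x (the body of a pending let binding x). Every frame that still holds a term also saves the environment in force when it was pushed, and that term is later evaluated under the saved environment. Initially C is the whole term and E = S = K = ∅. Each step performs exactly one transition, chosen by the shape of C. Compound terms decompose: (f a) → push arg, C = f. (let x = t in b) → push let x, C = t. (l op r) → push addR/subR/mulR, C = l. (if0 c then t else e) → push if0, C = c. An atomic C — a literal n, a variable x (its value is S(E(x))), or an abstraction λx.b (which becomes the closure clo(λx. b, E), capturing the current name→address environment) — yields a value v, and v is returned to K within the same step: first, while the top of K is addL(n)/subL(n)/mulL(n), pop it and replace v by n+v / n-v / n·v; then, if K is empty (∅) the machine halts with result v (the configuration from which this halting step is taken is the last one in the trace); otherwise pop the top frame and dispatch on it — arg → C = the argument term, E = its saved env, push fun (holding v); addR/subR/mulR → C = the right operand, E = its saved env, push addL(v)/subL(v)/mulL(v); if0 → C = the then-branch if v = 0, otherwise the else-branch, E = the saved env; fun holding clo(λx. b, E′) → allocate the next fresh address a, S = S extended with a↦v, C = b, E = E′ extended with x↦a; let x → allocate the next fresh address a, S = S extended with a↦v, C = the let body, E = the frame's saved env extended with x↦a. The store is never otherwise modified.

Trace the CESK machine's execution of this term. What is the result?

[0] ⟨C=((λw. ((λv. w) w)) ((λv. v) 1)); E=∅; S=∅; K=∅⟩
[1] ⟨C=(λw. ((λv. w) w)); E=∅; S=∅; K=[arg]⟩
[2] ⟨C=((λv. v) 1); E=∅; S=∅; K=[fun]⟩
[3] ⟨C=(λv. v); E=∅; S=∅; K=[arg :: fun]⟩
[4] ⟨C=1; E=∅; S=∅; K=[fun :: fun]⟩
[5] ⟨C=v; E={v↦0}; S={0↦1}; K=[fun]⟩
[6] ⟨C=((λv. w) w); E={w↦1}; S={0↦1, 1↦1}; K=∅⟩
[7] ⟨C=(λv. w); E={w↦1}; S={0↦1, 1↦1}; K=[arg]⟩
[8] ⟨C=w; E={w↦1}; S={0↦1, 1↦1}; K=[fun]⟩
[9] ⟨C=w; E={v↦2, w↦1}; S={0↦1, 1↦1, 2↦1}; K=∅⟩
→ final value 1

Answer: 1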